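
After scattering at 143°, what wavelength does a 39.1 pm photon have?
43.4640 pm

Using the Compton scattering formula:
λ' = λ + Δλ = λ + λ_C(1 - cos θ)

Given:
- Initial wavelength λ = 39.1 pm
- Scattering angle θ = 143°
- Compton wavelength λ_C ≈ 2.4263 pm

Calculate the shift:
Δλ = 2.4263 × (1 - cos(143°))
Δλ = 2.4263 × 1.7986
Δλ = 4.3640 pm

Final wavelength:
λ' = 39.1 + 4.3640 = 43.4640 pm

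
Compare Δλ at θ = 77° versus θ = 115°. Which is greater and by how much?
115° produces the larger shift by a factor of 1.836

Calculate both shifts using Δλ = λ_C(1 - cos θ):

For θ₁ = 77°:
Δλ₁ = 2.4263 × (1 - cos(77°))
Δλ₁ = 2.4263 × 0.7750
Δλ₁ = 1.8805 pm

For θ₂ = 115°:
Δλ₂ = 2.4263 × (1 - cos(115°))
Δλ₂ = 2.4263 × 1.4226
Δλ₂ = 3.4517 pm

The 115° angle produces the larger shift.
Ratio: 3.4517/1.8805 = 1.836

(Intermediate values are shown rounded; full precision is carried through to the final answer.)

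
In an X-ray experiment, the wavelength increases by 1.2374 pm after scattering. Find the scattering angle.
60.66°

From the Compton formula Δλ = λ_C(1 - cos θ), we can solve for θ:

cos θ = 1 - Δλ/λ_C

Given:
- Δλ = 1.2374 pm
- λ_C = h/(m_e·c) ≈ 2.42631024 pm

cos θ = 1 - 1.2374/2.42631024
cos θ = 1 - 0.509992
cos θ = 0.490008

θ = arccos(0.490008)
θ = 60.66°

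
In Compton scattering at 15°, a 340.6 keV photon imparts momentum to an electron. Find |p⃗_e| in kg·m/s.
4.7161e-23 kg·m/s

The electron is initially at rest, so by conservation of momentum:
p⃗_e = p⃗₀ − p⃗'  (incident photon momentum minus scattered photon momentum)

Photon momentum magnitudes (p = h/λ = E/c):
λ₀ = hc/E₀ = 3.6402 pm → p₀ = h/λ₀ = 1.8203e-22 kg·m/s
Δλ = λ_C(1 − cos 15°) = 0.0827 pm
λ' = 3.7228 pm → p' = h/λ' = 1.7798e-22 kg·m/s

The scattered photon makes angle θ = 15° with the incident direction, so by the law of cosines:
|p⃗_e|² = p₀² + p'² − 2p₀p'cos θ
|p⃗_e|² = (1.8203e-22)² + (1.7798e-22)² − 2·1.8203e-22·1.7798e-22·cos(15°)
|p⃗_e| = 4.7161e-23 kg·m/s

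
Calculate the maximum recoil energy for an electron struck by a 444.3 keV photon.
282.0844 keV

Maximum energy transfer occurs at θ = 180° (backscattering).

Initial photon: E₀ = 444.3 keV → λ₀ = 2.7906 pm

Maximum Compton shift (at 180°):
Δλ_max = 2λ_C = 2 × 2.4263 = 4.8526 pm

Final wavelength:
λ' = 2.7906 + 4.8526 = 7.6432 pm

Minimum photon energy (maximum energy to electron):
E'_min = hc/λ' = 162.2156 keV

Maximum electron kinetic energy:
K_max = E₀ - E'_min = 444.3000 - 162.2156 = 282.0844 keV

(Intermediate values are shown rounded; full precision is carried through to the final answer.)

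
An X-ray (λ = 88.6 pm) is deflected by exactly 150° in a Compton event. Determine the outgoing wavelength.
93.1276 pm

Using the Compton formula: λ' = λ + λ_C(1 − cos θ)

For θ = 150°, cos θ = -√3/2 (exact) ≈ -0.8660, so:
1 − cos 150° = 1 − (-√3/2) ≈ 1.8660

Δλ = λ_C × 1.8660 = 2.4263 × 1.8660 = 4.5276 pm

λ' = 88.6 + 4.5276 = 93.1276 pm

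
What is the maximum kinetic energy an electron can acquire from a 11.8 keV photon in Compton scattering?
0.5209 keV

Maximum energy transfer occurs at θ = 180° (backscattering).

Initial photon: E₀ = 11.8 keV → λ₀ = 105.0714 pm

Maximum Compton shift (at 180°):
Δλ_max = 2λ_C = 2 × 2.4263 = 4.8526 pm

Final wavelength:
λ' = 105.0714 + 4.8526 = 109.9240 pm

Minimum photon energy (maximum energy to electron):
E'_min = hc/λ' = 11.2791 keV

Maximum electron kinetic energy:
K_max = E₀ - E'_min = 11.8000 - 11.2791 = 0.5209 keV

(Intermediate values are shown rounded; full precision is carried through to the final answer.)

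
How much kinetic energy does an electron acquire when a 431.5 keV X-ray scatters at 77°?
170.6914 keV

By energy conservation: K_e = E_initial - E_final

First find the scattered photon energy:
Initial wavelength: λ = hc/E = 2.8733 pm
Compton shift: Δλ = λ_C(1 - cos(77°)) = 1.8805 pm
Final wavelength: λ' = 2.8733 + 1.8805 = 4.7538 pm
Final photon energy: E' = hc/λ' = 260.8086 keV

Electron kinetic energy:
K_e = E - E' = 431.5000 - 260.8086 = 170.6914 keV

(Intermediate values are shown rounded; full precision is carried through to the final answer.)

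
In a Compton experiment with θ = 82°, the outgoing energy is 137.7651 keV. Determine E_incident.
179.4000 keV

Convert final energy to wavelength (hc ≈ 1239.842 keV·pm):
λ' = hc/E' = 1239.842 / 137.7651 = 8.9997 pm

Calculate the Compton shift:
Δλ = λ_C(1 - cos(82°))
Δλ = 2.4263 × (1 - cos(82°))
Δλ = 2.0886 pm

Initial wavelength:
λ = λ' - Δλ = 8.9997 - 2.0886 = 6.9110 pm

Initial energy:
E = hc/λ = 1239.842 / 6.9110 = 179.4000 keV

(Intermediate values are shown rounded; full precision is carried through to the final answer.)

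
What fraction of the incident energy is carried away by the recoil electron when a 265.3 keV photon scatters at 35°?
0.0858 (or 8.58%)

Calculate initial and final photon energies:

Initial: E₀ = 265.3 keV → λ₀ = 4.6734 pm
Compton shift: Δλ = 0.4388 pm
Final wavelength: λ' = 5.1122 pm
Final energy: E' = 242.5284 keV

Fractional energy loss:
(E₀ - E')/E₀ = (265.3000 - 242.5284)/265.3000
= 22.7716/265.3000
= 0.0858
= 8.58%

(Intermediate values are shown rounded; full precision is carried through to the final answer.)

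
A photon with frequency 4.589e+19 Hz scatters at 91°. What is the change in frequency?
1.259e+19 Hz (decrease)

Convert frequency to wavelength (c = 299792458 m/s):
λ₀ = c/f₀ = 299792458/4.589e+19 = 6.5328494e-12 m = 6.5328 pm

Calculate Compton shift:
Δλ = λ_C(1 - cos(91°)) = 2.4687 pm

Final wavelength:
λ' = λ₀ + Δλ = 6.5328 + 2.4687 = 9.0015 pm

Final frequency:
f' = c/λ' = 299792458/9.0015046e-12 = 3.3304705e+19 Hz

Frequency shift (decrease):
Δf = f₀ - f' = 4.589e+19 - 3.3304705e+19 = 1.259e+19 Hz

(Intermediate values are shown rounded; full precision is carried through to the final answer.)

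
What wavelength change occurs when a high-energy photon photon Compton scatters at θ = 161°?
4.7204 pm

Using the Compton scattering formula:
Δλ = λ_C(1 - cos θ)

where λ_C = h/(m_e·c) ≈ 2.4263 pm is the Compton wavelength of an electron.

For θ = 161°:
cos(161°) = -0.9455
1 - cos(161°) = 1.9455

Δλ = 2.4263 × 1.9455
Δλ = 4.7204 pm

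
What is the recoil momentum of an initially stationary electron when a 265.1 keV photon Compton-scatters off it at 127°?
1.9813e-22 kg·m/s

The electron is initially at rest, so by conservation of momentum:
p⃗_e = p⃗₀ − p⃗'  (incident photon momentum minus scattered photon momentum)

Photon momentum magnitudes (p = h/λ = E/c):
λ₀ = hc/E₀ = 4.6769 pm → p₀ = h/λ₀ = 1.4168e-22 kg·m/s
Δλ = λ_C(1 − cos 127°) = 3.8865 pm
λ' = 8.5634 pm → p' = h/λ' = 7.7377e-23 kg·m/s

The scattered photon makes angle θ = 127° with the incident direction, so by the law of cosines:
|p⃗_e|² = p₀² + p'² − 2p₀p'cos θ
|p⃗_e|² = (1.4168e-22)² + (7.7377e-23)² − 2·1.4168e-22·7.7377e-23·cos(127°)
|p⃗_e| = 1.9813e-22 kg·m/s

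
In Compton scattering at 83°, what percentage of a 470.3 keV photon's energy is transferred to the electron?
0.4470 (or 44.70%)

Calculate initial and final photon energies:

Initial: E₀ = 470.3 keV → λ₀ = 2.6363 pm
Compton shift: Δλ = 2.1306 pm
Final wavelength: λ' = 4.7669 pm
Final energy: E' = 260.0942 keV

Fractional energy loss:
(E₀ - E')/E₀ = (470.3000 - 260.0942)/470.3000
= 210.2058/470.3000
= 0.4470
= 44.70%

(Intermediate values are shown rounded; full precision is carried through to the final answer.)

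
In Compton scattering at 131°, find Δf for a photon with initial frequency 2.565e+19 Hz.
6.562e+18 Hz (decrease)

Convert frequency to wavelength (c = 299792458 m/s):
λ₀ = c/f₀ = 299792458/2.565e+19 = 1.1687815e-11 m = 11.6878 pm

Calculate Compton shift:
Δλ = λ_C(1 - cos(131°)) = 4.0181 pm

Final wavelength:
λ' = λ₀ + Δλ = 11.6878 + 4.0181 = 15.7059 pm

Final frequency:
f' = c/λ' = 299792458/1.5705928e-11 = 1.9087854e+19 Hz

Frequency shift (decrease):
Δf = f₀ - f' = 2.565e+19 - 1.9087854e+19 = 6.562e+18 Hz

(Intermediate values are shown rounded; full precision is carried through to the final answer.)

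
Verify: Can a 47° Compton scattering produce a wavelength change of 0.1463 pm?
No, inconsistent

Calculate the expected shift for θ = 47°:

Δλ_expected = λ_C(1 - cos(47°))
Δλ_expected = 2.4263 × (1 - cos(47°))
Δλ_expected = 2.4263 × 0.3180
Δλ_expected = 0.7716 pm

Given shift: 0.1463 pm
Expected shift: 0.7716 pm
Difference: 0.6252 pm

The values do not match. The given shift corresponds to θ ≈ 20.0°, not 47°.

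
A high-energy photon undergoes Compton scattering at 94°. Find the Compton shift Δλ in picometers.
2.5956 pm

Using the Compton scattering formula:
Δλ = λ_C(1 - cos θ)

where λ_C = h/(m_e·c) ≈ 2.4263 pm is the Compton wavelength of an electron.

For θ = 94°:
cos(94°) = -0.0698
1 - cos(94°) = 1.0698

Δλ = 2.4263 × 1.0698
Δλ = 2.5956 pm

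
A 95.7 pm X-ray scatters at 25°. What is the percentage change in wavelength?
0.2375%

Calculate the Compton shift:
Δλ = λ_C(1 - cos(25°))
Δλ = 2.4263 × (1 - cos(25°))
Δλ = 2.4263 × 0.0937
Δλ = 0.2273 pm

Percentage change:
(Δλ/λ₀) × 100 = (0.2273/95.7) × 100
= 0.2375%

(Intermediate values are shown rounded; full precision is carried through to the final answer.)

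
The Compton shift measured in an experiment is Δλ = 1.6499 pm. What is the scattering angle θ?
71.34°

From the Compton formula Δλ = λ_C(1 - cos θ), we can solve for θ:

cos θ = 1 - Δλ/λ_C

Given:
- Δλ = 1.6499 pm
- λ_C = h/(m_e·c) ≈ 2.42631024 pm

cos θ = 1 - 1.6499/2.42631024
cos θ = 1 - 0.680004
cos θ = 0.319996

θ = arccos(0.319996)
θ = 71.34°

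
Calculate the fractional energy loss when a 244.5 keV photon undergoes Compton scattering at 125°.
0.4295 (or 42.95%)

Calculate initial and final photon energies:

Initial: E₀ = 244.5 keV → λ₀ = 5.0709 pm
Compton shift: Δλ = 3.8180 pm
Final wavelength: λ' = 8.8889 pm
Final energy: E' = 139.4818 keV

Fractional energy loss:
(E₀ - E')/E₀ = (244.5000 - 139.4818)/244.5000
= 105.0182/244.5000
= 0.4295
= 42.95%

(Intermediate values are shown rounded; full precision is carried through to the final answer.)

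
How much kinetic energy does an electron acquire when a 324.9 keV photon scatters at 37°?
36.8758 keV

By energy conservation: K_e = E_initial - E_final

First find the scattered photon energy:
Initial wavelength: λ = hc/E = 3.8161 pm
Compton shift: Δλ = λ_C(1 - cos(37°)) = 0.4886 pm
Final wavelength: λ' = 3.8161 + 0.4886 = 4.3046 pm
Final photon energy: E' = hc/λ' = 288.0242 keV

Electron kinetic energy:
K_e = E - E' = 324.9000 - 288.0242 = 36.8758 keV

(Intermediate values are shown rounded; full precision is carried through to the final answer.)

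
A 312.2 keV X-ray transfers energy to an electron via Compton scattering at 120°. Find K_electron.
149.2938 keV

By energy conservation: K_e = E_initial - E_final

First find the scattered photon energy:
Initial wavelength: λ = hc/E = 3.9713 pm
Compton shift: Δλ = λ_C(1 - cos(120°)) = 3.6395 pm
Final wavelength: λ' = 3.9713 + 3.6395 = 7.6108 pm
Final photon energy: E' = hc/λ' = 162.9062 keV

Electron kinetic energy:
K_e = E - E' = 312.2000 - 162.9062 = 149.2938 keV

(Intermediate values are shown rounded; full precision is carried through to the final answer.)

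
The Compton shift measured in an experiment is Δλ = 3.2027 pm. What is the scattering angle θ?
108.66°

From the Compton formula Δλ = λ_C(1 - cos θ), we can solve for θ:

cos θ = 1 - Δλ/λ_C

Given:
- Δλ = 3.2027 pm
- λ_C = h/(m_e·c) ≈ 2.42631024 pm

cos θ = 1 - 3.2027/2.42631024
cos θ = 1 - 1.319988
cos θ = -0.319988

θ = arccos(-0.319988)
θ = 108.66°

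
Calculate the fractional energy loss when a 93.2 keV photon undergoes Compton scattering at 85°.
0.1427 (or 14.27%)

Calculate initial and final photon energies:

Initial: E₀ = 93.2 keV → λ₀ = 13.3030 pm
Compton shift: Δλ = 2.2148 pm
Final wavelength: λ' = 15.5179 pm
Final energy: E' = 79.8977 keV

Fractional energy loss:
(E₀ - E')/E₀ = (93.2000 - 79.8977)/93.2000
= 13.3023/93.2000
= 0.1427
= 14.27%

(Intermediate values are shown rounded; full precision is carried through to the final answer.)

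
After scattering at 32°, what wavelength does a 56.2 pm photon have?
56.5687 pm

Using the Compton scattering formula:
λ' = λ + Δλ = λ + λ_C(1 - cos θ)

Given:
- Initial wavelength λ = 56.2 pm
- Scattering angle θ = 32°
- Compton wavelength λ_C ≈ 2.4263 pm

Calculate the shift:
Δλ = 2.4263 × (1 - cos(32°))
Δλ = 2.4263 × 0.1520
Δλ = 0.3687 pm

Final wavelength:
λ' = 56.2 + 0.3687 = 56.5687 pm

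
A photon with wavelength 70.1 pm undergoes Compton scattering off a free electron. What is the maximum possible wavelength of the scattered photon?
74.9526 pm (at θ = 180°)

The Compton shift is Δλ = λ_C(1 − cos θ).

Since cos θ ranges from −1 to 1, the factor (1 − cos θ) ranges from 0 to 2; the maximum shift occurs at θ = 180° (backscattering):
Δλ_max = 2λ_C = 2 × 2.4263 pm = 4.8526 pm

Maximum scattered wavelength:
λ'_max = λ₀ + Δλ_max = 70.1 + 4.8526 = 74.9526 pm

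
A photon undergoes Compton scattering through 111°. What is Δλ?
3.2958 pm

Using the Compton scattering formula:
Δλ = λ_C(1 - cos θ)

where λ_C = h/(m_e·c) ≈ 2.4263 pm is the Compton wavelength of an electron.

For θ = 111°:
cos(111°) = -0.3584
1 - cos(111°) = 1.3584

Δλ = 2.4263 × 1.3584
Δλ = 3.2958 pm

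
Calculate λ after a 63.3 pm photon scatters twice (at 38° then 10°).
63.8512 pm

Apply Compton shift twice:

First scattering at θ₁ = 38°:
Δλ₁ = λ_C(1 - cos(38°))
Δλ₁ = 2.4263 × 0.2120
Δλ₁ = 0.5144 pm

After first scattering:
λ₁ = 63.3 + 0.5144 = 63.8144 pm

Second scattering at θ₂ = 10°:
Δλ₂ = λ_C(1 - cos(10°))
Δλ₂ = 2.4263 × 0.0152
Δλ₂ = 0.0369 pm

Final wavelength:
λ₂ = 63.8144 + 0.0369 = 63.8512 pm

Total shift: Δλ_total = 0.5144 + 0.0369 = 0.5512 pm

(Intermediate values are shown rounded; full precision is carried through to the final answer.)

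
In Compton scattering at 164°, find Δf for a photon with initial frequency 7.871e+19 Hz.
4.372e+19 Hz (decrease)

Convert frequency to wavelength (c = 299792458 m/s):
λ₀ = c/f₀ = 299792458/7.871e+19 = 3.8088230e-12 m = 3.8088 pm

Calculate Compton shift:
Δλ = λ_C(1 - cos(164°)) = 4.7586 pm

Final wavelength:
λ' = λ₀ + Δλ = 3.8088 + 4.7586 = 8.5675 pm

Final frequency:
f' = c/λ' = 299792458/8.5674523e-12 = 3.4992019e+19 Hz

Frequency shift (decrease):
Δf = f₀ - f' = 7.871e+19 - 3.4992019e+19 = 4.372e+19 Hz

(Intermediate values are shown rounded; full precision is carried through to the final answer.)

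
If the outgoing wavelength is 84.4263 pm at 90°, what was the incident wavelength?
82.0000 pm

From λ' = λ + Δλ, we have λ = λ' - Δλ

First calculate the Compton shift:
Δλ = λ_C(1 - cos θ)
Δλ = 2.4263 × (1 - cos(90°))
Δλ = 2.4263 × 1.0000
Δλ = 2.4263 pm

Initial wavelength:
λ = λ' - Δλ
λ = 84.4263 - 2.4263
λ = 82.0000 pm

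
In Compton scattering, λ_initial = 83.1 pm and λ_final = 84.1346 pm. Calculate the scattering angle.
55.00°

First find the wavelength shift:
Δλ = λ' - λ = 84.1346 - 83.1 = 1.0346 pm

Using Δλ = λ_C(1 - cos θ), with λ_C = h/(m_e·c) ≈ 2.42631024 pm:
cos θ = 1 - Δλ/λ_C
cos θ = 1 - 1.0346/2.42631024
cos θ = 0.573591

θ = arccos(0.573591)
θ = 55.00°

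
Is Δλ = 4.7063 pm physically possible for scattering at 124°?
No, inconsistent

Calculate the expected shift for θ = 124°:

Δλ_expected = λ_C(1 - cos(124°))
Δλ_expected = 2.4263 × (1 - cos(124°))
Δλ_expected = 2.4263 × 1.5592
Δλ_expected = 3.7831 pm

Given shift: 4.7063 pm
Expected shift: 3.7831 pm
Difference: 0.9232 pm

The values do not match. The given shift corresponds to θ ≈ 160.0°, not 124°.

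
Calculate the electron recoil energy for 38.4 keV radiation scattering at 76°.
2.0696 keV

By energy conservation: K_e = E_initial - E_final

First find the scattered photon energy:
Initial wavelength: λ = hc/E = 32.2876 pm
Compton shift: Δλ = λ_C(1 - cos(76°)) = 1.8393 pm
Final wavelength: λ' = 32.2876 + 1.8393 = 34.1269 pm
Final photon energy: E' = hc/λ' = 36.3304 keV

Electron kinetic energy:
K_e = E - E' = 38.4000 - 36.3304 = 2.0696 keV

(Intermediate values are shown rounded; full precision is carried through to the final answer.)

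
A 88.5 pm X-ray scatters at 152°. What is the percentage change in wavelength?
5.1623%

Calculate the Compton shift:
Δλ = λ_C(1 - cos(152°))
Δλ = 2.4263 × (1 - cos(152°))
Δλ = 2.4263 × 1.8829
Δλ = 4.5686 pm

Percentage change:
(Δλ/λ₀) × 100 = (4.5686/88.5) × 100
= 5.1623%

(Intermediate values are shown rounded; full precision is carried through to the final answer.)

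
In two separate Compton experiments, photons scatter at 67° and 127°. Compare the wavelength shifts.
127° produces the larger shift by a factor of 2.629

Calculate both shifts using Δλ = λ_C(1 - cos θ):

For θ₁ = 67°:
Δλ₁ = 2.4263 × (1 - cos(67°))
Δλ₁ = 2.4263 × 0.6093
Δλ₁ = 1.4783 pm

For θ₂ = 127°:
Δλ₂ = 2.4263 × (1 - cos(127°))
Δλ₂ = 2.4263 × 1.6018
Δλ₂ = 3.8865 pm

The 127° angle produces the larger shift.
Ratio: 3.8865/1.4783 = 2.629

(Intermediate values are shown rounded; full precision is carried through to the final answer.)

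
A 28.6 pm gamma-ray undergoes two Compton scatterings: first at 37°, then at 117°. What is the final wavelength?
32.6164 pm

Apply Compton shift twice:

First scattering at θ₁ = 37°:
Δλ₁ = λ_C(1 - cos(37°))
Δλ₁ = 2.4263 × 0.2014
Δλ₁ = 0.4886 pm

After first scattering:
λ₁ = 28.6 + 0.4886 = 29.0886 pm

Second scattering at θ₂ = 117°:
Δλ₂ = λ_C(1 - cos(117°))
Δλ₂ = 2.4263 × 1.4540
Δλ₂ = 3.5278 pm

Final wavelength:
λ₂ = 29.0886 + 3.5278 = 32.6164 pm

Total shift: Δλ_total = 0.4886 + 3.5278 = 4.0164 pm

(Intermediate values are shown rounded; full precision is carried through to the final answer.)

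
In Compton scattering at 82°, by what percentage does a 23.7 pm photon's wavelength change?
8.8128%

Calculate the Compton shift:
Δλ = λ_C(1 - cos(82°))
Δλ = 2.4263 × (1 - cos(82°))
Δλ = 2.4263 × 0.8608
Δλ = 2.0886 pm

Percentage change:
(Δλ/λ₀) × 100 = (2.0886/23.7) × 100
= 8.8128%

(Intermediate values are shown rounded; full precision is carried through to the final answer.)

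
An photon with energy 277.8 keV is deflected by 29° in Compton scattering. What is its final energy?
260.0729 keV

First convert energy to wavelength:
λ = hc/E, with hc ≈ 1239.842 keV·pm (i.e. 1239.842 eV·nm)

For E = 277.8 keV = 277800 eV:
λ = 1239.842 keV·pm / 277.8 keV
λ = 4.4631 pm

Calculate the Compton shift:
Δλ = λ_C(1 - cos(29°)) = 2.4263 × 0.1254
Δλ = 0.3042 pm

Final wavelength:
λ' = 4.4631 + 0.3042 = 4.7673 pm

Final energy:
E' = hc/λ' = 1239.842 / 4.7673 = 260.0729 keV

(Intermediate values are shown rounded; full precision is carried through to the final answer.)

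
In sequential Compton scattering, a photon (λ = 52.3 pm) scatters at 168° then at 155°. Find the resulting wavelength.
61.7249 pm

Apply Compton shift twice:

First scattering at θ₁ = 168°:
Δλ₁ = λ_C(1 - cos(168°))
Δλ₁ = 2.4263 × 1.9781
Δλ₁ = 4.7996 pm

After first scattering:
λ₁ = 52.3 + 4.7996 = 57.0996 pm

Second scattering at θ₂ = 155°:
Δλ₂ = λ_C(1 - cos(155°))
Δλ₂ = 2.4263 × 1.9063
Δλ₂ = 4.6253 pm

Final wavelength:
λ₂ = 57.0996 + 4.6253 = 61.7249 pm

Total shift: Δλ_total = 4.7996 + 4.6253 = 9.4249 pm

(Intermediate values are shown rounded; full precision is carried through to the final answer.)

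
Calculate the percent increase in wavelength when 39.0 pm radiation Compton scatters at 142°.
11.1238%

Calculate the Compton shift:
Δλ = λ_C(1 - cos(142°))
Δλ = 2.4263 × (1 - cos(142°))
Δλ = 2.4263 × 1.7880
Δλ = 4.3383 pm

Percentage change:
(Δλ/λ₀) × 100 = (4.3383/39.0) × 100
= 11.1238%

(Intermediate values are shown rounded; full precision is carried through to the final answer.)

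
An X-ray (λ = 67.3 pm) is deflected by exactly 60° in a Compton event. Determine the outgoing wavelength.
68.5132 pm

Using the Compton formula: λ' = λ + λ_C(1 − cos θ)

For θ = 60°, cos θ = 1/2 (exact) = 0.5000, so:
1 − cos 60° = 1 − (1/2) = 0.5000

Δλ = λ_C × 0.5000 = 2.4263 × 0.5000 = 1.2132 pm

λ' = 67.3 + 1.2132 = 68.5132 pm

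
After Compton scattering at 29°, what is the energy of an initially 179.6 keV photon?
172.0196 keV

First convert energy to wavelength:
λ = hc/E, with hc ≈ 1239.842 keV·pm (i.e. 1239.842 eV·nm)

For E = 179.6 keV = 179600 eV:
λ = 1239.842 keV·pm / 179.6 keV
λ = 6.9034 pm

Calculate the Compton shift:
Δλ = λ_C(1 - cos(29°)) = 2.4263 × 0.1254
Δλ = 0.3042 pm

Final wavelength:
λ' = 6.9034 + 0.3042 = 7.2076 pm

Final energy:
E' = hc/λ' = 1239.842 / 7.2076 = 172.0196 keV

(Intermediate values are shown rounded; full precision is carried through to the final answer.)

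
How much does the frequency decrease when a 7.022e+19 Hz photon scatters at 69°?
1.876e+19 Hz (decrease)

Convert frequency to wavelength (c = 299792458 m/s):
λ₀ = c/f₀ = 299792458/7.022e+19 = 4.2693315e-12 m = 4.2693 pm

Calculate Compton shift:
Δλ = λ_C(1 - cos(69°)) = 1.5568 pm

Final wavelength:
λ' = λ₀ + Δλ = 4.2693 + 1.5568 = 5.8261 pm

Final frequency:
f' = c/λ' = 299792458/5.8261299e-12 = 5.1456535e+19 Hz

Frequency shift (decrease):
Δf = f₀ - f' = 7.022e+19 - 5.1456535e+19 = 1.876e+19 Hz

(Intermediate values are shown rounded; full precision is carried through to the final answer.)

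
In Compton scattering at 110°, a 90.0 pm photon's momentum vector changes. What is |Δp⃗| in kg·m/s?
1.1852e-23 kg·m/s

Photon momentum magnitude is p = h/λ.

Initial momentum:
p₀ = h/λ = 6.6261e-34/9.0000e-11 = 7.3623e-24 kg·m/s

After scattering:
λ' = λ + Δλ = 90.0 + 3.2562 = 93.2562 pm
p' = h/λ' = 6.6261e-34/9.3256e-11 = 7.1052e-24 kg·m/s

Momentum is a vector; the scattered photon's direction makes angle θ = 110° with the incident direction. The magnitude of the vector change Δp⃗ = p⃗₀ − p⃗' is found from the law of cosines:
|Δp⃗|² = p₀² + p'² − 2p₀p'cos θ
|Δp⃗|² = (7.3623e-24)² + (7.1052e-24)² − 2·7.3623e-24·7.1052e-24·cos(110°)
|Δp⃗| = 1.1852e-23 kg·m/s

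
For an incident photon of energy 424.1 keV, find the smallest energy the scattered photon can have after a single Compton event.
159.4429 keV (at θ = 180°)

The scattered photon has minimum energy when its wavelength is maximum, i.e., when the Compton shift Δλ = λ_C(1 − cos θ) is maximum. This occurs at θ = 180° (backscattering), giving Δλ_max = 2λ_C = 4.8526 pm.

Initial wavelength: λ₀ = hc/E₀ = 2.9235 pm
Maximum final wavelength: λ'_max = λ₀ + 2λ_C = 2.9235 + 4.8526 = 7.7761 pm
Minimum final energy: E'_min = hc/λ'_max = 159.4429 keV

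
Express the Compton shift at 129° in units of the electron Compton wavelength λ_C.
1.6293 λ_C

The Compton shift formula is:
Δλ = λ_C(1 - cos θ)

Dividing both sides by λ_C:
Δλ/λ_C = 1 - cos θ

For θ = 129°:
Δλ/λ_C = 1 - cos(129°)
Δλ/λ_C = 1 - -0.6293
Δλ/λ_C = 1.6293

This means the shift is 1.6293 × λ_C = 3.9532 pm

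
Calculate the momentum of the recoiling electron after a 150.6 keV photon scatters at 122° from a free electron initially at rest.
1.1953e-22 kg·m/s

The electron is initially at rest, so by conservation of momentum:
p⃗_e = p⃗₀ − p⃗'  (incident photon momentum minus scattered photon momentum)

Photon momentum magnitudes (p = h/λ = E/c):
λ₀ = hc/E₀ = 8.2327 pm → p₀ = h/λ₀ = 8.0485e-23 kg·m/s
Δλ = λ_C(1 − cos 122°) = 3.7121 pm
λ' = 11.9447 pm → p' = h/λ' = 5.5473e-23 kg·m/s

The scattered photon makes angle θ = 122° with the incident direction, so by the law of cosines:
|p⃗_e|² = p₀² + p'² − 2p₀p'cos θ
|p⃗_e|² = (8.0485e-23)² + (5.5473e-23)² − 2·8.0485e-23·5.5473e-23·cos(122°)
|p⃗_e| = 1.1953e-22 kg·m/s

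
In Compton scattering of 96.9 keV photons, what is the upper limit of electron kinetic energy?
26.6448 keV

Maximum energy transfer occurs at θ = 180° (backscattering).

Initial photon: E₀ = 96.9 keV → λ₀ = 12.7951 pm

Maximum Compton shift (at 180°):
Δλ_max = 2λ_C = 2 × 2.4263 = 4.8526 pm

Final wavelength:
λ' = 12.7951 + 4.8526 = 17.6477 pm

Minimum photon energy (maximum energy to electron):
E'_min = hc/λ' = 70.2552 keV

Maximum electron kinetic energy:
K_max = E₀ - E'_min = 96.9000 - 70.2552 = 26.6448 keV

(Intermediate values are shown rounded; full precision is carried through to the final answer.)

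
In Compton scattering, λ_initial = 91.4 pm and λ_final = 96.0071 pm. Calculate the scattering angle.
154.00°

First find the wavelength shift:
Δλ = λ' - λ = 96.0071 - 91.4 = 4.6071 pm

Using Δλ = λ_C(1 - cos θ), with λ_C = h/(m_e·c) ≈ 2.42631024 pm:
cos θ = 1 - Δλ/λ_C
cos θ = 1 - 4.6071/2.42631024
cos θ = -0.898809

θ = arccos(-0.898809)
θ = 154.00°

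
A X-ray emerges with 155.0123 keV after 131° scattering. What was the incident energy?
311.4999 keV

Convert final energy to wavelength (hc ≈ 1239.842 keV·pm):
λ' = hc/E' = 1239.842 / 155.0123 = 7.9983 pm

Calculate the Compton shift:
Δλ = λ_C(1 - cos(131°))
Δλ = 2.4263 × (1 - cos(131°))
Δλ = 4.0181 pm

Initial wavelength:
λ = λ' - Δλ = 7.9983 - 4.0181 = 3.9802 pm

Initial energy:
E = hc/λ = 1239.842 / 3.9802 = 311.4999 keV

(Intermediate values are shown rounded; full precision is carried through to the final answer.)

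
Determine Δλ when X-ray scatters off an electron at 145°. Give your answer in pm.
4.4138 pm

Using the Compton scattering formula:
Δλ = λ_C(1 - cos θ)

where λ_C = h/(m_e·c) ≈ 2.4263 pm is the Compton wavelength of an electron.

For θ = 145°:
cos(145°) = -0.8192
1 - cos(145°) = 1.8192

Δλ = 2.4263 × 1.8192
Δλ = 4.4138 pm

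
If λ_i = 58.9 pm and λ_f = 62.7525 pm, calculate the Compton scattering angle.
126.00°

First find the wavelength shift:
Δλ = λ' - λ = 62.7525 - 58.9 = 3.8525 pm

Using Δλ = λ_C(1 - cos θ), with λ_C = h/(m_e·c) ≈ 2.42631024 pm:
cos θ = 1 - Δλ/λ_C
cos θ = 1 - 3.8525/2.42631024
cos θ = -0.587802

θ = arccos(-0.587802)
θ = 126.00°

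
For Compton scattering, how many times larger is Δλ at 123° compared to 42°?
123° produces the larger shift by a factor of 6.014

Calculate both shifts using Δλ = λ_C(1 - cos θ):

For θ₁ = 42°:
Δλ₁ = 2.4263 × (1 - cos(42°))
Δλ₁ = 2.4263 × 0.2569
Δλ₁ = 0.6232 pm

For θ₂ = 123°:
Δλ₂ = 2.4263 × (1 - cos(123°))
Δλ₂ = 2.4263 × 1.5446
Δλ₂ = 3.7478 pm

The 123° angle produces the larger shift.
Ratio: 3.7478/0.6232 = 6.014

(Intermediate values are shown rounded; full precision is carried through to the final answer.)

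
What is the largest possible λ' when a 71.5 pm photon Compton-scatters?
76.3526 pm (at θ = 180°)

The Compton shift is Δλ = λ_C(1 − cos θ).

Since cos θ ranges from −1 to 1, the factor (1 − cos θ) ranges from 0 to 2; the maximum shift occurs at θ = 180° (backscattering):
Δλ_max = 2λ_C = 2 × 2.4263 pm = 4.8526 pm

Maximum scattered wavelength:
λ'_max = λ₀ + Δλ_max = 71.5 + 4.8526 = 76.3526 pm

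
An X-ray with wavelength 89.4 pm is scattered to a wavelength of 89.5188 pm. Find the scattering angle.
18.00°

First find the wavelength shift:
Δλ = λ' - λ = 89.5188 - 89.4 = 0.1188 pm

Using Δλ = λ_C(1 - cos θ), with λ_C = h/(m_e·c) ≈ 2.42631024 pm:
cos θ = 1 - Δλ/λ_C
cos θ = 1 - 0.1188/2.42631024
cos θ = 0.951037

θ = arccos(0.951037)
θ = 18.00°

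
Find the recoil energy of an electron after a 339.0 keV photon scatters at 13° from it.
5.6677 keV

By energy conservation: K_e = E_initial - E_final

First find the scattered photon energy:
Initial wavelength: λ = hc/E = 3.6574 pm
Compton shift: Δλ = λ_C(1 - cos(13°)) = 0.0622 pm
Final wavelength: λ' = 3.6574 + 0.0622 = 3.7195 pm
Final photon energy: E' = hc/λ' = 333.3323 keV

Electron kinetic energy:
K_e = E - E' = 339.0000 - 333.3323 = 5.6677 keV

(Intermediate values are shown rounded; full precision is carried through to the final answer.)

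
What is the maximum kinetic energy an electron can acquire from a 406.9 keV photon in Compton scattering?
249.9513 keV

Maximum energy transfer occurs at θ = 180° (backscattering).

Initial photon: E₀ = 406.9 keV → λ₀ = 3.0470 pm

Maximum Compton shift (at 180°):
Δλ_max = 2λ_C = 2 × 2.4263 = 4.8526 pm

Final wavelength:
λ' = 3.0470 + 4.8526 = 7.8997 pm

Minimum photon energy (maximum energy to electron):
E'_min = hc/λ' = 156.9487 keV

Maximum electron kinetic energy:
K_max = E₀ - E'_min = 406.9000 - 156.9487 = 249.9513 keV

(Intermediate values are shown rounded; full precision is carried through to the final answer.)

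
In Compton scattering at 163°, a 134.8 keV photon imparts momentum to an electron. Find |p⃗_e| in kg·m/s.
1.1830e-22 kg·m/s

The electron is initially at rest, so by conservation of momentum:
p⃗_e = p⃗₀ − p⃗'  (incident photon momentum minus scattered photon momentum)

Photon momentum magnitudes (p = h/λ = E/c):
λ₀ = hc/E₀ = 9.1976 pm → p₀ = h/λ₀ = 7.2041e-23 kg·m/s
Δλ = λ_C(1 − cos 163°) = 4.7466 pm
λ' = 13.9442 pm → p' = h/λ' = 4.7518e-23 kg·m/s

The scattered photon makes angle θ = 163° with the incident direction, so by the law of cosines:
|p⃗_e|² = p₀² + p'² − 2p₀p'cos θ
|p⃗_e|² = (7.2041e-23)² + (4.7518e-23)² − 2·7.2041e-23·4.7518e-23·cos(163°)
|p⃗_e| = 1.1830e-22 kg·m/s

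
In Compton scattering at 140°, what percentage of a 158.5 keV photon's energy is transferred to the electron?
0.3539 (or 35.39%)

Calculate initial and final photon energies:

Initial: E₀ = 158.5 keV → λ₀ = 7.8223 pm
Compton shift: Δλ = 4.2850 pm
Final wavelength: λ' = 12.1073 pm
Final energy: E' = 102.4043 keV

Fractional energy loss:
(E₀ - E')/E₀ = (158.5000 - 102.4043)/158.5000
= 56.0957/158.5000
= 0.3539
= 35.39%

(Intermediate values are shown rounded; full precision is carried through to the final answer.)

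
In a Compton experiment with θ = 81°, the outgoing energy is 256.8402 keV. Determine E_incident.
445.9001 keV

Convert final energy to wavelength (hc ≈ 1239.842 keV·pm):
λ' = hc/E' = 1239.842 / 256.8402 = 4.8273 pm

Calculate the Compton shift:
Δλ = λ_C(1 - cos(81°))
Δλ = 2.4263 × (1 - cos(81°))
Δλ = 2.0468 pm

Initial wavelength:
λ = λ' - Δλ = 4.8273 - 2.0468 = 2.7805 pm

Initial energy:
E = hc/λ = 1239.842 / 2.7805 = 445.9001 keV

(Intermediate values are shown rounded; full precision is carried through to the final answer.)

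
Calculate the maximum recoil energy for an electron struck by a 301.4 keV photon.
163.1209 keV

Maximum energy transfer occurs at θ = 180° (backscattering).

Initial photon: E₀ = 301.4 keV → λ₀ = 4.1136 pm

Maximum Compton shift (at 180°):
Δλ_max = 2λ_C = 2 × 2.4263 = 4.8526 pm

Final wavelength:
λ' = 4.1136 + 4.8526 = 8.9662 pm

Minimum photon energy (maximum energy to electron):
E'_min = hc/λ' = 138.2791 keV

Maximum electron kinetic energy:
K_max = E₀ - E'_min = 301.4000 - 138.2791 = 163.1209 keV

(Intermediate values are shown rounded; full precision is carried through to the final answer.)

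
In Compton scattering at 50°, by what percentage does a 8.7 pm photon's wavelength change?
9.9622%

Calculate the Compton shift:
Δλ = λ_C(1 - cos(50°))
Δλ = 2.4263 × (1 - cos(50°))
Δλ = 2.4263 × 0.3572
Δλ = 0.8667 pm

Percentage change:
(Δλ/λ₀) × 100 = (0.8667/8.7) × 100
= 9.9622%

(Intermediate values are shown rounded; full precision is carried through to the final answer.)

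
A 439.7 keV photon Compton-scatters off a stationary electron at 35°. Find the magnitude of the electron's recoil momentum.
1.3522e-22 kg·m/s

The electron is initially at rest, so by conservation of momentum:
p⃗_e = p⃗₀ − p⃗'  (incident photon momentum minus scattered photon momentum)

Photon momentum magnitudes (p = h/λ = E/c):
λ₀ = hc/E₀ = 2.8197 pm → p₀ = h/λ₀ = 2.3499e-22 kg·m/s
Δλ = λ_C(1 − cos 35°) = 0.4388 pm
λ' = 3.2585 pm → p' = h/λ' = 2.0334e-22 kg·m/s

The scattered photon makes angle θ = 35° with the incident direction, so by the law of cosines:
|p⃗_e|² = p₀² + p'² − 2p₀p'cos θ
|p⃗_e|² = (2.3499e-22)² + (2.0334e-22)² − 2·2.3499e-22·2.0334e-22·cos(35°)
|p⃗_e| = 1.3522e-22 kg·m/s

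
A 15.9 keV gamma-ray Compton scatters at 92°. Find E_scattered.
15.4040 keV

First convert energy to wavelength:
λ = hc/E, with hc ≈ 1239.842 keV·pm (i.e. 1239.842 eV·nm)

For E = 15.9 keV = 15900 eV:
λ = 1239.842 keV·pm / 15.9 keV
λ = 77.9775 pm

Calculate the Compton shift:
Δλ = λ_C(1 - cos(92°)) = 2.4263 × 1.0349
Δλ = 2.5110 pm

Final wavelength:
λ' = 77.9775 + 2.5110 = 80.4885 pm

Final energy:
E' = hc/λ' = 1239.842 / 80.4885 = 15.4040 keV

(Intermediate values are shown rounded; full precision is carried through to the final answer.)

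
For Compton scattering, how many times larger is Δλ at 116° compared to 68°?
116° produces the larger shift by a factor of 2.300

Calculate both shifts using Δλ = λ_C(1 - cos θ):

For θ₁ = 68°:
Δλ₁ = 2.4263 × (1 - cos(68°))
Δλ₁ = 2.4263 × 0.6254
Δλ₁ = 1.5174 pm

For θ₂ = 116°:
Δλ₂ = 2.4263 × (1 - cos(116°))
Δλ₂ = 2.4263 × 1.4384
Δλ₂ = 3.4899 pm

The 116° angle produces the larger shift.
Ratio: 3.4899/1.5174 = 2.300

(Intermediate values are shown rounded; full precision is carried through to the final answer.)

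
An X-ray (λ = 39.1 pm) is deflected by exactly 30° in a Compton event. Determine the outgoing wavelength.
39.4251 pm

Using the Compton formula: λ' = λ + λ_C(1 − cos θ)

For θ = 30°, cos θ = √3/2 (exact) ≈ 0.8660, so:
1 − cos 30° = 1 − (√3/2) ≈ 0.1340

Δλ = λ_C × 0.1340 = 2.4263 × 0.1340 = 0.3251 pm

λ' = 39.1 + 0.3251 = 39.4251 pm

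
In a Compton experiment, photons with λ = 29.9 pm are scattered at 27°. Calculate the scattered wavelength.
30.1645 pm

Using the Compton scattering formula:
λ' = λ + Δλ = λ + λ_C(1 - cos θ)

Given:
- Initial wavelength λ = 29.9 pm
- Scattering angle θ = 27°
- Compton wavelength λ_C ≈ 2.4263 pm

Calculate the shift:
Δλ = 2.4263 × (1 - cos(27°))
Δλ = 2.4263 × 0.1090
Δλ = 0.2645 pm

Final wavelength:
λ' = 29.9 + 0.2645 = 30.1645 pm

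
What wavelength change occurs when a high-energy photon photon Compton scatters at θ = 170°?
4.8158 pm

Using the Compton scattering formula:
Δλ = λ_C(1 - cos θ)

where λ_C = h/(m_e·c) ≈ 2.4263 pm is the Compton wavelength of an electron.

For θ = 170°:
cos(170°) = -0.9848
1 - cos(170°) = 1.9848

Δλ = 2.4263 × 1.9848
Δλ = 4.8158 pm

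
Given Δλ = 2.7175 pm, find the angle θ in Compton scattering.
96.89°

From the Compton formula Δλ = λ_C(1 - cos θ), we can solve for θ:

cos θ = 1 - Δλ/λ_C

Given:
- Δλ = 2.7175 pm
- λ_C = h/(m_e·c) ≈ 2.42631024 pm

cos θ = 1 - 2.7175/2.42631024
cos θ = 1 - 1.120013
cos θ = -0.120013

θ = arccos(-0.120013)
θ = 96.89°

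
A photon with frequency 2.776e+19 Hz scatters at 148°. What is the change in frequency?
8.144e+18 Hz (decrease)

Convert frequency to wavelength (c = 299792458 m/s):
λ₀ = c/f₀ = 299792458/2.776e+19 = 1.0799440e-11 m = 10.7994 pm

Calculate Compton shift:
Δλ = λ_C(1 - cos(148°)) = 4.4839 pm

Final wavelength:
λ' = λ₀ + Δλ = 10.7994 + 4.4839 = 15.2834 pm

Final frequency:
f' = c/λ' = 299792458/1.5283378e-11 = 1.9615589e+19 Hz

Frequency shift (decrease):
Δf = f₀ - f' = 2.776e+19 - 1.9615589e+19 = 8.144e+18 Hz

(Intermediate values are shown rounded; full precision is carried through to the final answer.)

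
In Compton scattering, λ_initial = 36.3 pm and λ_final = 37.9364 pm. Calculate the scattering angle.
71.00°

First find the wavelength shift:
Δλ = λ' - λ = 37.9364 - 36.3 = 1.6364 pm

Using Δλ = λ_C(1 - cos θ), with λ_C = h/(m_e·c) ≈ 2.42631024 pm:
cos θ = 1 - Δλ/λ_C
cos θ = 1 - 1.6364/2.42631024
cos θ = 0.325560

θ = arccos(0.325560)
θ = 71.00°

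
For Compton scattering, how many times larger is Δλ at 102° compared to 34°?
102° produces the larger shift by a factor of 7.065

Calculate both shifts using Δλ = λ_C(1 - cos θ):

For θ₁ = 34°:
Δλ₁ = 2.4263 × (1 - cos(34°))
Δλ₁ = 2.4263 × 0.1710
Δλ₁ = 0.4148 pm

For θ₂ = 102°:
Δλ₂ = 2.4263 × (1 - cos(102°))
Δλ₂ = 2.4263 × 1.2079
Δλ₂ = 2.9308 pm

The 102° angle produces the larger shift.
Ratio: 2.9308/0.4148 = 7.065

(Intermediate values are shown rounded; full precision is carried through to the final answer.)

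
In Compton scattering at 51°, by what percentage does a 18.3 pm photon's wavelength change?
4.9147%

Calculate the Compton shift:
Δλ = λ_C(1 - cos(51°))
Δλ = 2.4263 × (1 - cos(51°))
Δλ = 2.4263 × 0.3707
Δλ = 0.8994 pm

Percentage change:
(Δλ/λ₀) × 100 = (0.8994/18.3) × 100
= 4.9147%

(Intermediate values are shown rounded; full precision is carried through to the final answer.)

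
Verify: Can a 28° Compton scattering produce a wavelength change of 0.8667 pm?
No, inconsistent

Calculate the expected shift for θ = 28°:

Δλ_expected = λ_C(1 - cos(28°))
Δλ_expected = 2.4263 × (1 - cos(28°))
Δλ_expected = 2.4263 × 0.1171
Δλ_expected = 0.2840 pm

Given shift: 0.8667 pm
Expected shift: 0.2840 pm
Difference: 0.5827 pm

The values do not match. The given shift corresponds to θ ≈ 50.0°, not 28°.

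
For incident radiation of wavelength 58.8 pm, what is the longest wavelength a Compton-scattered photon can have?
63.6526 pm (at θ = 180°)

The Compton shift is Δλ = λ_C(1 − cos θ).

Since cos θ ranges from −1 to 1, the factor (1 − cos θ) ranges from 0 to 2; the maximum shift occurs at θ = 180° (backscattering):
Δλ_max = 2λ_C = 2 × 2.4263 pm = 4.8526 pm

Maximum scattered wavelength:
λ'_max = λ₀ + Δλ_max = 58.8 + 4.8526 = 63.6526 pm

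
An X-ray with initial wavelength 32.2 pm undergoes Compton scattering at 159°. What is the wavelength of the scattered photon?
36.8915 pm

Using the Compton scattering formula:
λ' = λ + Δλ = λ + λ_C(1 - cos θ)

Given:
- Initial wavelength λ = 32.2 pm
- Scattering angle θ = 159°
- Compton wavelength λ_C ≈ 2.4263 pm

Calculate the shift:
Δλ = 2.4263 × (1 - cos(159°))
Δλ = 2.4263 × 1.9336
Δλ = 4.6915 pm

Final wavelength:
λ' = 32.2 + 4.6915 = 36.8915 pm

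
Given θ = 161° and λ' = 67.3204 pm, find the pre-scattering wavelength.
62.6000 pm

From λ' = λ + Δλ, we have λ = λ' - Δλ

First calculate the Compton shift:
Δλ = λ_C(1 - cos θ)
Δλ = 2.4263 × (1 - cos(161°))
Δλ = 2.4263 × 1.9455
Δλ = 4.7204 pm

Initial wavelength:
λ = λ' - Δλ
λ = 67.3204 - 4.7204
λ = 62.6000 pm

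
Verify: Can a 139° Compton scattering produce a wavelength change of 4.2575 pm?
Yes, consistent

Calculate the expected shift for θ = 139°:

Δλ_expected = λ_C(1 - cos(139°))
Δλ_expected = 2.4263 × (1 - cos(139°))
Δλ_expected = 2.4263 × 1.7547
Δλ_expected = 4.2575 pm

Given shift: 4.2575 pm
Expected shift: 4.2575 pm
Difference: 0.0000 pm

The values match. This is consistent with Compton scattering at the stated angle.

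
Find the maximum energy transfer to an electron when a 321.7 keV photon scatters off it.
179.2983 keV

Maximum energy transfer occurs at θ = 180° (backscattering).

Initial photon: E₀ = 321.7 keV → λ₀ = 3.8540 pm

Maximum Compton shift (at 180°):
Δλ_max = 2λ_C = 2 × 2.4263 = 4.8526 pm

Final wavelength:
λ' = 3.8540 + 4.8526 = 8.7067 pm

Minimum photon energy (maximum energy to electron):
E'_min = hc/λ' = 142.4017 keV

Maximum electron kinetic energy:
K_max = E₀ - E'_min = 321.7000 - 142.4017 = 179.2983 keV

(Intermediate values are shown rounded; full precision is carried through to the final answer.)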